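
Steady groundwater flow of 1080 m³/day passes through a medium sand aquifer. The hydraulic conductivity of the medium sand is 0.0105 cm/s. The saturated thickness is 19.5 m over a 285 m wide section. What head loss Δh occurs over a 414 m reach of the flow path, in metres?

Convert K: 0.0105 cm/s × 864 = 9.072 m/day.
Cross-sectional area A = 285 × 19.5 = 5558 m².
From Q = K·A·i, i = Q / (K·A) = 1080 / (9.072 × 5558) = 0.02142.
Head loss Δh = i · L = 0.02142 × 414 = 8.868 m.

8.87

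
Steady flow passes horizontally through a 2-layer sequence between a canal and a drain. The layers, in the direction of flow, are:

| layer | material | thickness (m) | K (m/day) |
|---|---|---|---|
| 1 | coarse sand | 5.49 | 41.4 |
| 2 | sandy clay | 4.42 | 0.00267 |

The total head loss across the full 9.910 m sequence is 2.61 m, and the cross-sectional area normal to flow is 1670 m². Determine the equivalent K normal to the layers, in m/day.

Flow is perpendicular to layering, so the layers act in series and the equivalent K is the thickness-weighted harmonic mean.
Total thickness L = 5.49 + 4.42 = 9.910 m.
Σ(b_i/K_i) = 5.49/41.4 + 4.42/0.00267 = 1656 d.
K_eq = L / Σ(b_i/K_i) = 9.910 / 1656 = 0.005986 m/day.

0.00599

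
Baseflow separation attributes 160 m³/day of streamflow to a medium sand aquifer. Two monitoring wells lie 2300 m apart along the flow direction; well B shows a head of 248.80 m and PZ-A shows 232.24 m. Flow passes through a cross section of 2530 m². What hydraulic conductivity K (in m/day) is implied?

8.78

Hydraulic gradient i = (248.80 − 232.24) / 2300 = 16.56 / 2300 = 0.007200.
From Q = K·A·i, K = Q / (A·i) = 160 / (2530 × 0.007200) = 8.783 m/day.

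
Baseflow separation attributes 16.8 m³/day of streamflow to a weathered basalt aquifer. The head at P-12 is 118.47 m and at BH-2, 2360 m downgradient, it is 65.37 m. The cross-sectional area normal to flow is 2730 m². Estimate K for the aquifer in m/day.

0.274

Hydraulic gradient i = (118.47 − 65.37) / 2360 = 53.1 / 2360 = 0.02250.
From Q = K·A·i, K = Q / (A·i) = 16.8 / (2730 × 0.02250) = 0.2735 m/day.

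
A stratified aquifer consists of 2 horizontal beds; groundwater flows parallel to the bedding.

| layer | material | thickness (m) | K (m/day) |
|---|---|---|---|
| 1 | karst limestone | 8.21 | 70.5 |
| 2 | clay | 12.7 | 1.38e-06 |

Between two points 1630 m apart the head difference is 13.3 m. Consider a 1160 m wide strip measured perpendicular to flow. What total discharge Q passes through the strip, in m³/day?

Flow is parallel to layering, so each bed carries its own Darcy discharge and the transmissivities add.
Σ(K_i·b_i) = 70.5×8.21 + 1.38e-06×12.7 = 578.8 m²/day.
Hydraulic gradient i = Δh / L = 13.3 / 1630 = 0.008160.
Q = Σ(K_i·b_i) · W · i = 578.8 × 1160 × 0.008160 = 5478 m³/day.

5480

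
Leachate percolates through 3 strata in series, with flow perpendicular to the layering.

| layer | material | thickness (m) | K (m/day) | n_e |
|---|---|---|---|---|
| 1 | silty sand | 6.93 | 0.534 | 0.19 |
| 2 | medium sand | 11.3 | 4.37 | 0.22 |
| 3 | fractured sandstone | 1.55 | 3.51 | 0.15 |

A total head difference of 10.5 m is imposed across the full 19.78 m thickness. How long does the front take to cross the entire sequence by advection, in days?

6.15

With flow normal to the layers, continuity requires the same specific discharge q through every layer.
Σ(b_i/K_i) = 6.93/0.534 + 11.3/4.37 + 1.55/3.51 = 16.00 d.
q = Δh / Σ(b_i/K_i) = 10.5 / 16.00 = 0.6560 m/day.
In each layer the seepage velocity is v_i = q/n_i, so the layer transit time is t_i = b_i·n_i / q:
  layer 1 (silty sand): t_1 = 6.93 × 0.19 / 0.6560 = 2.007 d
  layer 2 (medium sand): t_2 = 11.3 × 0.22 / 0.6560 = 3.789 d
  layer 3 (fractured sandstone): t_3 = 1.55 × 0.15 / 0.6560 = 0.3544 d
Total t = Σ t_i = 6.151 days.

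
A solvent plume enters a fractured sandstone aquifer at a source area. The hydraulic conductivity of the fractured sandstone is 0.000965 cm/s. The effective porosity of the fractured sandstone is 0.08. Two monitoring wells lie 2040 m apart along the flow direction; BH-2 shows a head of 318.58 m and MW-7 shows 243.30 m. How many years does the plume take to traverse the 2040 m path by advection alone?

14.5

Convert K: 0.000965 cm/s × 864 = 0.8338 m/day.
Hydraulic gradient i = (318.58 − 243.30) / 2040 = 75.28 / 2040 = 0.03690.
Darcy flux q = K · i = 0.8338 × 0.03690 = 0.03077 m/day.
Seepage velocity v = q / n_e = 0.03077 / 0.08 = 0.3846 m/day.
Travel time t = L / v = 2040 / 0.3846 = 5304 days = 14.52 years.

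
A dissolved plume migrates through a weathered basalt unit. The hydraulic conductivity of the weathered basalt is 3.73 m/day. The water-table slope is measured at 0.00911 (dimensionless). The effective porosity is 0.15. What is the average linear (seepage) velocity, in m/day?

Hydraulic gradient i = 0.00911.
Darcy flux q = K · i = 3.730 × 0.009110 = 0.03398 m/day.
Seepage velocity v = q / n_e = 0.03398 / 0.15 = 0.2265 m/day.

0.227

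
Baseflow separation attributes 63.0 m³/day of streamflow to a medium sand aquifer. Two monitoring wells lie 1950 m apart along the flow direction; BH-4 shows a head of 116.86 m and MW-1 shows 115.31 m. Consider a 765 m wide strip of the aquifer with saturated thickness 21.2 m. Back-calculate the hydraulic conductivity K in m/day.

Cross-sectional area A = 765 × 21.2 = 16218 m².
Hydraulic gradient i = (116.86 − 115.31) / 1950 = 1.55 / 1950 = 0.0007949.
From Q = K·A·i, K = Q / (A·i) = 63.0 / (16218 × 0.0007949) = 4.887 m/day.

4.89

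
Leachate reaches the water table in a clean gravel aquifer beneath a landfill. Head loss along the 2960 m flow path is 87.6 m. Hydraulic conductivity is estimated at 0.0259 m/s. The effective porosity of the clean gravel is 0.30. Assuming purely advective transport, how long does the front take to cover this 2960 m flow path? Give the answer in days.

13.4

Convert K: 0.0259 m/s × 86400 = 2238 m/day.
Hydraulic gradient i = Δh / L = 87.6 / 2960 = 0.02959.
Darcy flux q = K · i = 2238 × 0.02959 = 66.23 m/day.
Seepage velocity v = q / n_e = 66.23 / 0.30 = 220.8 m/day.
Travel time t = L / v = 2960 / 220.8 = 13.41 days.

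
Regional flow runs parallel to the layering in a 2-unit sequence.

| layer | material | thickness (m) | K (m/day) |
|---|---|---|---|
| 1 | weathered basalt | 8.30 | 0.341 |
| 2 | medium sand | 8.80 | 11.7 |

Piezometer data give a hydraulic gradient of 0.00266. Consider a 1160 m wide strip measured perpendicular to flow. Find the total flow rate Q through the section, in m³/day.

326

Flow is parallel to layering, so each bed carries its own Darcy discharge and the transmissivities add.
Σ(K_i·b_i) = 0.341×8.30 + 11.7×8.80 = 105.8 m²/day.
Hydraulic gradient i = 0.00266.
Q = Σ(K_i·b_i) · W · i = 105.8 × 1160 × 0.002660 = 326.4 m³/day.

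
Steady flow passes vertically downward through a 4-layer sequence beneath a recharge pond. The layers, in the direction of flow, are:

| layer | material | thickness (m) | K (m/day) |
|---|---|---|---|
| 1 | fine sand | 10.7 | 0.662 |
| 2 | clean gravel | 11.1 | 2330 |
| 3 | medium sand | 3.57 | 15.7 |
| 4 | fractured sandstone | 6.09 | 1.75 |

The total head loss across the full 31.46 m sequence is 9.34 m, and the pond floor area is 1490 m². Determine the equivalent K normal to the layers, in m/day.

1.58

Flow is perpendicular to layering, so the layers act in series and the equivalent K is the thickness-weighted harmonic mean.
Total thickness L = 10.7 + 11.1 + 3.57 + 6.09 = 31.46 m.
Σ(b_i/K_i) = 10.7/0.662 + 11.1/2330 + 3.57/15.7 + 6.09/1.75 = 19.88 d.
K_eq = L / Σ(b_i/K_i) = 31.46 / 19.88 = 1.583 m/day.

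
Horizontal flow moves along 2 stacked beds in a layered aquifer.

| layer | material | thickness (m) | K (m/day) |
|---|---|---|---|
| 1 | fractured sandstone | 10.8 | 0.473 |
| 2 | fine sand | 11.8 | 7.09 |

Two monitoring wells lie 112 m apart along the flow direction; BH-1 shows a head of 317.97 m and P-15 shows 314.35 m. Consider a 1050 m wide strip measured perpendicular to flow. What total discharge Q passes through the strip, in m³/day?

3010

Flow is parallel to layering, so each bed carries its own Darcy discharge and the transmissivities add.
Σ(K_i·b_i) = 0.473×10.8 + 7.09×11.8 = 88.77 m²/day.
Hydraulic gradient i = (317.97 − 314.35) / 112 = 3.62 / 112 = 0.03232.
Q = Σ(K_i·b_i) · W · i = 88.77 × 1050 × 0.03232 = 3013 m³/day.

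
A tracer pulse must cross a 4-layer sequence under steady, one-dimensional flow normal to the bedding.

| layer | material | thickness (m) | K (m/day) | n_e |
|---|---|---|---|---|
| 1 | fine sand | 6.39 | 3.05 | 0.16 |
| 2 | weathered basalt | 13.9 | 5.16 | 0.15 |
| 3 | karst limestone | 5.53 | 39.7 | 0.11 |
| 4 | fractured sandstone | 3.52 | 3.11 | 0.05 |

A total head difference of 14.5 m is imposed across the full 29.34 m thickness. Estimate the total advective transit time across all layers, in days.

1.63

With flow normal to the layers, continuity requires the same specific discharge q through every layer.
Σ(b_i/K_i) = 6.39/3.05 + 13.9/5.16 + 5.53/39.7 + 3.52/3.11 = 6.060 d.
q = Δh / Σ(b_i/K_i) = 14.5 / 6.060 = 2.393 m/day.
In each layer the seepage velocity is v_i = q/n_i, so the layer transit time is t_i = b_i·n_i / q:
  layer 1 (fine sand): t_1 = 6.39 × 0.16 / 2.393 = 0.4273 d
  layer 2 (weathered basalt): t_2 = 13.9 × 0.15 / 2.393 = 0.8714 d
  layer 3 (karst limestone): t_3 = 5.53 × 0.11 / 2.393 = 0.2542 d
  layer 4 (fractured sandstone): t_4 = 3.52 × 0.05 / 2.393 = 0.07356 d
Total t = Σ t_i = 1.626 days.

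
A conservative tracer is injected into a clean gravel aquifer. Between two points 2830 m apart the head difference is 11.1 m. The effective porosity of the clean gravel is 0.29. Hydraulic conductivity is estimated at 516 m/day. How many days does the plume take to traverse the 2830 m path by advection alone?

Hydraulic gradient i = Δh / L = 11.1 / 2830 = 0.003922.
Darcy flux q = K · i = 516.0 × 0.003922 = 2.024 m/day.
Seepage velocity v = q / n_e = 2.024 / 0.29 = 6.979 m/day.
Travel time t = L / v = 2830 / 6.979 = 405.5 days.

406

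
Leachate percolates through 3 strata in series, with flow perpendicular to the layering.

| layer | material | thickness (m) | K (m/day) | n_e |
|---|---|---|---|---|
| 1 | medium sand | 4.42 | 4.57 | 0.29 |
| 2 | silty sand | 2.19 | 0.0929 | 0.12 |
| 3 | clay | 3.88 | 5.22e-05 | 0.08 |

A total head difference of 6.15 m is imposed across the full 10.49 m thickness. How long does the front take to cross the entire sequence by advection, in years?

61.4

With flow normal to the layers, continuity requires the same specific discharge q through every layer.
Σ(b_i/K_i) = 4.42/4.57 + 2.19/0.0929 + 3.88/5.22e-05 = 74354 d.
q = Δh / Σ(b_i/K_i) = 6.15 / 74354 = 8.271e-05 m/day.
In each layer the seepage velocity is v_i = q/n_i, so the layer transit time is t_i = b_i·n_i / q:
  layer 1 (medium sand): t_1 = 4.42 × 0.29 / 8.271e-05 = 15497 d
  layer 2 (silty sand): t_2 = 2.19 × 0.12 / 8.271e-05 = 3177 d
  layer 3 (clay): t_3 = 3.88 × 0.08 / 8.271e-05 = 3753 d
Total t = Σ t_i = 22427 days = 61.40 years.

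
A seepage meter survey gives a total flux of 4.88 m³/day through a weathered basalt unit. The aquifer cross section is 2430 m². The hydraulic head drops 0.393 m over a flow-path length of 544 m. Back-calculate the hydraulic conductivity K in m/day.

Hydraulic gradient i = Δh / L = 0.393 / 544 = 0.0007224.
From Q = K·A·i, K = Q / (A·i) = 4.88 / (2430 × 0.0007224) = 2.780 m/day.

2.78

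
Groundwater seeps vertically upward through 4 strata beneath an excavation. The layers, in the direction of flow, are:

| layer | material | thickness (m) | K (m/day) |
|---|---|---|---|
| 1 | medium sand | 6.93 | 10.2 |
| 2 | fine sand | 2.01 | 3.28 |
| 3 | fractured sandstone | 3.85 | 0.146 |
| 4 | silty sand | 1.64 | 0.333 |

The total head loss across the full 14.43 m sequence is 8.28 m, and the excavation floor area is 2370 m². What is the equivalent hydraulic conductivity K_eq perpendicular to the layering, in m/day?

0.443

Flow is perpendicular to layering, so the layers act in series and the equivalent K is the thickness-weighted harmonic mean.
Total thickness L = 6.93 + 2.01 + 3.85 + 1.64 = 14.43 m.
Σ(b_i/K_i) = 6.93/10.2 + 2.01/3.28 + 3.85/0.146 + 1.64/0.333 = 32.59 d.
K_eq = L / Σ(b_i/K_i) = 14.43 / 32.59 = 0.4428 m/day.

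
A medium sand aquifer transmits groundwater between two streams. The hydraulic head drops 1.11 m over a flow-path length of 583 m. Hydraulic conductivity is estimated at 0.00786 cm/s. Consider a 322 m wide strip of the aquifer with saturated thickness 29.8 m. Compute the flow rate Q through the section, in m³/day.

124

Convert K: 0.00786 cm/s × 864 = 6.791 m/day.
Cross-sectional area A = 322 × 29.8 = 9596 m².
Hydraulic gradient i = Δh / L = 1.11 / 583 = 0.001904.
Darcy's law: Q = K · A · i = 6.791 × 9596 × 0.001904 = 124.1 m³/day.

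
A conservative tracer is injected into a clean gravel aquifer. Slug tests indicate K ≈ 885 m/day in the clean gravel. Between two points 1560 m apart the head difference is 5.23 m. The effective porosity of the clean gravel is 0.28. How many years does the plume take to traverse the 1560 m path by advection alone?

0.403

Hydraulic gradient i = Δh / L = 5.23 / 1560 = 0.003353.
Darcy flux q = K · i = 885.0 × 0.003353 = 2.967 m/day.
Seepage velocity v = q / n_e = 2.967 / 0.28 = 10.60 m/day.
Travel time t = L / v = 1560 / 10.60 = 147.2 days = 0.4031 years.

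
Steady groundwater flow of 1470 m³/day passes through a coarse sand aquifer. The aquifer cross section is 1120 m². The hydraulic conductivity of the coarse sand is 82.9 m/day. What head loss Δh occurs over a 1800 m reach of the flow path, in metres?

28.5

From Q = K·A·i, i = Q / (K·A) = 1470 / (82.90 × 1120) = 0.01583.
Head loss Δh = i · L = 0.01583 × 1800 = 28.50 m.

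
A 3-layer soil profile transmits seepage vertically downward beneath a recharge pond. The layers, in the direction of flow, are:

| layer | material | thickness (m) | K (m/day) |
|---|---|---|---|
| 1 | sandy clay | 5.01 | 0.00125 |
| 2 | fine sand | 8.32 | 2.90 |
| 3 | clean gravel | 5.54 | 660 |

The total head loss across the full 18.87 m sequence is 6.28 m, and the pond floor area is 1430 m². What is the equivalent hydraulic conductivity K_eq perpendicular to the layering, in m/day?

Flow is perpendicular to layering, so the layers act in series and the equivalent K is the thickness-weighted harmonic mean.
Total thickness L = 5.01 + 8.32 + 5.54 = 18.87 m.
Σ(b_i/K_i) = 5.01/0.00125 + 8.32/2.90 + 5.54/660 = 4011 d.
K_eq = L / Σ(b_i/K_i) = 18.87 / 4011 = 0.004705 m/day.

0.00470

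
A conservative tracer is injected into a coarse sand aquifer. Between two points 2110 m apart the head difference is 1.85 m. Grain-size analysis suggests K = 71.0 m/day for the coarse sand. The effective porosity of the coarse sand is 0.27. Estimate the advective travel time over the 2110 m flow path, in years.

25.1

Hydraulic gradient i = Δh / L = 1.85 / 2110 = 0.0008768.
Darcy flux q = K · i = 71.00 × 0.0008768 = 0.06225 m/day.
Seepage velocity v = q / n_e = 0.06225 / 0.27 = 0.2306 m/day.
Travel time t = L / v = 2110 / 0.2306 = 9152 days = 25.06 years.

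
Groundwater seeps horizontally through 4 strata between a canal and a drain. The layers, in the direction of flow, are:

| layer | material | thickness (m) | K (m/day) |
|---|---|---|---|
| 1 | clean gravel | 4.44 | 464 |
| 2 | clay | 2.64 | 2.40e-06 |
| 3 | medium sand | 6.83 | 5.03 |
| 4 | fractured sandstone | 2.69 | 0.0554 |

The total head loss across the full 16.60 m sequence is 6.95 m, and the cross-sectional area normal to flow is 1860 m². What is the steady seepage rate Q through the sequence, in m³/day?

Flow is perpendicular to layering, so the layers act in series and the equivalent K is the thickness-weighted harmonic mean.
Total thickness L = 4.44 + 2.64 + 6.83 + 2.69 = 16.60 m.
Σ(b_i/K_i) = 4.44/464 + 2.64/2.40e-06 + 6.83/5.03 + 2.69/0.0554 = 1.100e+06 d.
K_eq = L / Σ(b_i/K_i) = 16.60 / 1.100e+06 = 1.509e-05 m/day.
Q = K_eq · A · (Δh/L) = 1.509e-05 × 1860 × (6.95/16.60) = 0.01175 m³/day.

0.0118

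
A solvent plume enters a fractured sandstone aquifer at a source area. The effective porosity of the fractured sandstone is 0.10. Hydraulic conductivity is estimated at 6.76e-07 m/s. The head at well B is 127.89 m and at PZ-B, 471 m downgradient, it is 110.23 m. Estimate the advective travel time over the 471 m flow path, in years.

58.9

Convert K: 6.76e-07 m/s × 86400 = 0.05841 m/day.
Hydraulic gradient i = (127.89 − 110.23) / 471 = 17.66 / 471 = 0.03749.
Darcy flux q = K · i = 0.05841 × 0.03749 = 0.002190 m/day.
Seepage velocity v = q / n_e = 0.002190 / 0.10 = 0.02190 m/day.
Travel time t = L / v = 471 / 0.02190 = 21508 days = 58.88 years.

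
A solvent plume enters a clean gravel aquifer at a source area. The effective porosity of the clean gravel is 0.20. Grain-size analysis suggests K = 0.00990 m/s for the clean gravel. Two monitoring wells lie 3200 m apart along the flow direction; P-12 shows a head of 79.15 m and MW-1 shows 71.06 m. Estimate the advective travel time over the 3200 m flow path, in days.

296

Convert K: 0.00990 m/s × 86400 = 855.4 m/day.
Hydraulic gradient i = (79.15 − 71.06) / 3200 = 8.09 / 3200 = 0.002528.
Darcy flux q = K · i = 855.4 × 0.002528 = 2.162 m/day.
Seepage velocity v = q / n_e = 2.162 / 0.20 = 10.81 m/day.
Travel time t = L / v = 3200 / 10.81 = 296.0 days.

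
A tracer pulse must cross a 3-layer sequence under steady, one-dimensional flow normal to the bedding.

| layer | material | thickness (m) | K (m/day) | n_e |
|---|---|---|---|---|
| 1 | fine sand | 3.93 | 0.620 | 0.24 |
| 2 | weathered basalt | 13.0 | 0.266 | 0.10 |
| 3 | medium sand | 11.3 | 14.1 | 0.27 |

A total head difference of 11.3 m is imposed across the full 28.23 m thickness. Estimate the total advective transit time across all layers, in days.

26.2

With flow normal to the layers, continuity requires the same specific discharge q through every layer.
Σ(b_i/K_i) = 3.93/0.620 + 13.0/0.266 + 11.3/14.1 = 56.01 d.
q = Δh / Σ(b_i/K_i) = 11.3 / 56.01 = 0.2017 m/day.
In each layer the seepage velocity is v_i = q/n_i, so the layer transit time is t_i = b_i·n_i / q:
  layer 1 (fine sand): t_1 = 3.93 × 0.24 / 0.2017 = 4.675 d
  layer 2 (weathered basalt): t_2 = 13.0 × 0.10 / 0.2017 = 6.444 d
  layer 3 (medium sand): t_3 = 11.3 × 0.27 / 0.2017 = 15.12 d
Total t = Σ t_i = 26.24 days.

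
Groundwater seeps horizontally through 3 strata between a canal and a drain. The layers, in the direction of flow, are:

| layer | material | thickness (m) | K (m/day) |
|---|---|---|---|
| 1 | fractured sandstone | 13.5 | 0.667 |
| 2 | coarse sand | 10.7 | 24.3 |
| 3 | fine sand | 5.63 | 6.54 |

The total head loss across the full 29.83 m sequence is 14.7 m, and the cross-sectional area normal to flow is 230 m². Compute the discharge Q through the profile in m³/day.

Flow is perpendicular to layering, so the layers act in series and the equivalent K is the thickness-weighted harmonic mean.
Total thickness L = 13.5 + 10.7 + 5.63 = 29.83 m.
Σ(b_i/K_i) = 13.5/0.667 + 10.7/24.3 + 5.63/6.54 = 21.54 d.
K_eq = L / Σ(b_i/K_i) = 29.83 / 21.54 = 1.385 m/day.
Q = K_eq · A · (Δh/L) = 1.385 × 230 × (14.7/29.83) = 157.0 m³/day.

157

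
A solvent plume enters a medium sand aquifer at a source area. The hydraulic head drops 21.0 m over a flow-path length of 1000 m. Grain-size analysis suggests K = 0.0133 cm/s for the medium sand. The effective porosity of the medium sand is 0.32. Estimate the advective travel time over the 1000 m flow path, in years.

Convert K: 0.0133 cm/s × 864 = 11.49 m/day.
Hydraulic gradient i = Δh / L = 21.0 / 1000 = 0.02100.
Darcy flux q = K · i = 11.49 × 0.02100 = 0.2413 m/day.
Seepage velocity v = q / n_e = 0.2413 / 0.32 = 0.7541 m/day.
Travel time t = L / v = 1000 / 0.7541 = 1326 days = 3.631 years.

3.63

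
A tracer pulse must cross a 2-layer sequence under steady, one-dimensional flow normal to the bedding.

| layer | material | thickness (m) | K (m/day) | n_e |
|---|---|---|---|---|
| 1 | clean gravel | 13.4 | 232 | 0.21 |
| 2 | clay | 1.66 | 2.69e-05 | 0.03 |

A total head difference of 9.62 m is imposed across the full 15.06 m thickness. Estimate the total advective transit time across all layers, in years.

50.3

With flow normal to the layers, continuity requires the same specific discharge q through every layer.
Σ(b_i/K_i) = 13.4/232 + 1.66/2.69e-05 = 61710 d.
q = Δh / Σ(b_i/K_i) = 9.62 / 61710 = 0.0001559 m/day.
In each layer the seepage velocity is v_i = q/n_i, so the layer transit time is t_i = b_i·n_i / q:
  layer 1 (clean gravel): t_1 = 13.4 × 0.21 / 0.0001559 = 18051 d
  layer 2 (clay): t_2 = 1.66 × 0.03 / 0.0001559 = 319.5 d
Total t = Σ t_i = 18371 days = 50.30 years.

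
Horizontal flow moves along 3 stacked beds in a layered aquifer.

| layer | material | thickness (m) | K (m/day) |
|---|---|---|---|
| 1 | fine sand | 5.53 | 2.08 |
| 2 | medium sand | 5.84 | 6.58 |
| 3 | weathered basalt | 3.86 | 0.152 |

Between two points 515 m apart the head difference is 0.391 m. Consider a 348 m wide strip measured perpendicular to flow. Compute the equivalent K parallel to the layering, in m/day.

Flow is parallel to layering, so each bed carries its own Darcy discharge and the transmissivities add.
Σ(K_i·b_i) = 2.08×5.53 + 6.58×5.84 + 0.152×3.86 = 50.52 m²/day.
Total thickness b = 15.23 m, so K_eq = Σ(K_i·b_i)/b = 3.317 m/day.

3.32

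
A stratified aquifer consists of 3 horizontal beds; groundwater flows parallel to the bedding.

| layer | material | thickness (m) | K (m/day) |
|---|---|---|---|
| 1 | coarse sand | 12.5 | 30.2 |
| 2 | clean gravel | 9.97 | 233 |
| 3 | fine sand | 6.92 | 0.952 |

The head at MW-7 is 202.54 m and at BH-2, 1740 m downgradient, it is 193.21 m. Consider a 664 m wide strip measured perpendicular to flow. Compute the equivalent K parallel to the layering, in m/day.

92.1

Flow is parallel to layering, so each bed carries its own Darcy discharge and the transmissivities add.
Σ(K_i·b_i) = 30.2×12.5 + 233×9.97 + 0.952×6.92 = 2707 m²/day.
Total thickness b = 29.39 m, so K_eq = Σ(K_i·b_i)/b = 92.11 m/day.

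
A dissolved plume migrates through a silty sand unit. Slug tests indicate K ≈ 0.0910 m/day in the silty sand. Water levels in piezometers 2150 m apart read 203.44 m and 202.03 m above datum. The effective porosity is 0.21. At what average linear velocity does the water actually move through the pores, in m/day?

Hydraulic gradient i = (203.44 − 202.03) / 2150 = 1.41 / 2150 = 0.0006558.
Darcy flux q = K · i = 0.09100 × 0.0006558 = 5.968e-05 m/day.
Seepage velocity v = q / n_e = 5.968e-05 / 0.21 = 0.0002842 m/day.

0.000284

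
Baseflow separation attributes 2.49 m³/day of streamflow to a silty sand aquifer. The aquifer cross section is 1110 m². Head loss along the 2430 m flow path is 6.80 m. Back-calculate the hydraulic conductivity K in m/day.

0.802

Hydraulic gradient i = Δh / L = 6.80 / 2430 = 0.002798.
From Q = K·A·i, K = Q / (A·i) = 2.49 / (1110 × 0.002798) = 0.8016 m/day.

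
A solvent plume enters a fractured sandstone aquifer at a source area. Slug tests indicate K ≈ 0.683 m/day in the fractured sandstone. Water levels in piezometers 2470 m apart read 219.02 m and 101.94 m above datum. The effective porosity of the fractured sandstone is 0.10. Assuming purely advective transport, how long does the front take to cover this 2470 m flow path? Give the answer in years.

20.9

Hydraulic gradient i = (219.02 − 101.94) / 2470 = 117.08 / 2470 = 0.04740.
Darcy flux q = K · i = 0.6830 × 0.04740 = 0.03237 m/day.
Seepage velocity v = q / n_e = 0.03237 / 0.10 = 0.3237 m/day.
Travel time t = L / v = 2470 / 0.3237 = 7629 days = 20.89 years.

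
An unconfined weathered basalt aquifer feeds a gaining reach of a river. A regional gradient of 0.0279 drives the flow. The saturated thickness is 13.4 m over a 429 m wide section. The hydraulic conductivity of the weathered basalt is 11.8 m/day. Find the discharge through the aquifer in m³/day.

1890

Cross-sectional area A = 429 × 13.4 = 5749 m².
Hydraulic gradient i = 0.0279.
Darcy's law: Q = K · A · i = 11.80 × 5749 × 0.02790 = 1893 m³/day.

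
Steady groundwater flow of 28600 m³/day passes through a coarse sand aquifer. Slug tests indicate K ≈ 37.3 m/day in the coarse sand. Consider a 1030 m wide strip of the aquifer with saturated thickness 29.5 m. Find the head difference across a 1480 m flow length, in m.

Cross-sectional area A = 1030 × 29.5 = 30385 m².
From Q = K·A·i, i = Q / (K·A) = 28600 / (37.30 × 30385) = 0.02523.
Head loss Δh = i · L = 0.02523 × 1480 = 37.35 m.

37.3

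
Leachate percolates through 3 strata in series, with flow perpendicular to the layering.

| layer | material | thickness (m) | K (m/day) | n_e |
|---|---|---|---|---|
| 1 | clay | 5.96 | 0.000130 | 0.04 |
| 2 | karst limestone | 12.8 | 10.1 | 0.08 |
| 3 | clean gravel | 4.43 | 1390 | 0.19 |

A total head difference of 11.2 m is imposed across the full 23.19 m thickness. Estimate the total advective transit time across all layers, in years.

23.6

With flow normal to the layers, continuity requires the same specific discharge q through every layer.
Σ(b_i/K_i) = 5.96/0.000130 + 12.8/10.1 + 4.43/1390 = 45847 d.
q = Δh / Σ(b_i/K_i) = 11.2 / 45847 = 0.0002443 m/day.
In each layer the seepage velocity is v_i = q/n_i, so the layer transit time is t_i = b_i·n_i / q:
  layer 1 (clay): t_1 = 5.96 × 0.04 / 0.0002443 = 975.9 d
  layer 2 (karst limestone): t_2 = 12.8 × 0.08 / 0.0002443 = 4192 d
  layer 3 (clean gravel): t_3 = 4.43 × 0.19 / 0.0002443 = 3446 d
Total t = Σ t_i = 8613 days = 23.58 years.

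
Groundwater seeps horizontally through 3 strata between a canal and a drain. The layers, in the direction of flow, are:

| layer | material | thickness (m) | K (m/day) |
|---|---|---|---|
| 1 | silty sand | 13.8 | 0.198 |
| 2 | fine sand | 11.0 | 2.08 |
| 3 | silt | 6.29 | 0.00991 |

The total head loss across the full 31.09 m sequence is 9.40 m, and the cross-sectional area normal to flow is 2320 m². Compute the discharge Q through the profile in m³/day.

30.7

Flow is perpendicular to layering, so the layers act in series and the equivalent K is the thickness-weighted harmonic mean.
Total thickness L = 13.8 + 11.0 + 6.29 = 31.09 m.
Σ(b_i/K_i) = 13.8/0.198 + 11.0/2.08 + 6.29/0.00991 = 709.7 d.
K_eq = L / Σ(b_i/K_i) = 31.09 / 709.7 = 0.04381 m/day.
Q = K_eq · A · (Δh/L) = 0.04381 × 2320 × (9.40/31.09) = 30.73 m³/day.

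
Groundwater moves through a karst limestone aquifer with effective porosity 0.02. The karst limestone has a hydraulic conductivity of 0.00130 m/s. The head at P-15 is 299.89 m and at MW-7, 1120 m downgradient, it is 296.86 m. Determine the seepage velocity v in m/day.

15.2

Convert K: 0.00130 m/s × 86400 = 112.3 m/day.
Hydraulic gradient i = (299.89 − 296.86) / 1120 = 3.03 / 1120 = 0.002705.
Darcy flux q = K · i = 112.3 × 0.002705 = 0.3039 m/day.
Seepage velocity v = q / n_e = 0.3039 / 0.02 = 15.19 m/day.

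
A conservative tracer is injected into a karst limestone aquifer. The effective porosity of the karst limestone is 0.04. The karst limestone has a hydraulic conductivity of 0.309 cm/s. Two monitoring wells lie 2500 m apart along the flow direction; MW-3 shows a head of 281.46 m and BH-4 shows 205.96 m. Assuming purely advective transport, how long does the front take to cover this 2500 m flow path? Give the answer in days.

Convert K: 0.309 cm/s × 864 = 267.0 m/day.
Hydraulic gradient i = (281.46 − 205.96) / 2500 = 75.5 / 2500 = 0.03020.
Darcy flux q = K · i = 267.0 × 0.03020 = 8.063 m/day.
Seepage velocity v = q / n_e = 8.063 / 0.04 = 201.6 m/day.
Travel time t = L / v = 2500 / 201.6 = 12.40 days.

12.4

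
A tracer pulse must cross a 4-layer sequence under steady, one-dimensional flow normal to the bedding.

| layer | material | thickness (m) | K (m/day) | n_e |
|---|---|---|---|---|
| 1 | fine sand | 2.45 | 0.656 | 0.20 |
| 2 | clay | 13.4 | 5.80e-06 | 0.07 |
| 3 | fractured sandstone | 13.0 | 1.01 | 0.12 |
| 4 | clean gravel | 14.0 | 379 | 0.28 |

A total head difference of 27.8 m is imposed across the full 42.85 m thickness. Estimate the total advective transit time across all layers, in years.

1570

With flow normal to the layers, continuity requires the same specific discharge q through every layer.
Σ(b_i/K_i) = 2.45/0.656 + 13.4/5.80e-06 + 13.0/1.01 + 14.0/379 = 2.310e+06 d.
q = Δh / Σ(b_i/K_i) = 27.8 / 2.310e+06 = 1.203e-05 m/day.
In each layer the seepage velocity is v_i = q/n_i, so the layer transit time is t_i = b_i·n_i / q:
  layer 1 (fine sand): t_1 = 2.45 × 0.20 / 1.203e-05 = 40722 d
  layer 2 (clay): t_2 = 13.4 × 0.07 / 1.203e-05 = 77954 d
  layer 3 (fractured sandstone): t_3 = 13.0 × 0.12 / 1.203e-05 = 1.296e+05 d
  layer 4 (clean gravel): t_4 = 14.0 × 0.28 / 1.203e-05 = 3.258e+05 d
Total t = Σ t_i = 5.741e+05 days = 1572 years.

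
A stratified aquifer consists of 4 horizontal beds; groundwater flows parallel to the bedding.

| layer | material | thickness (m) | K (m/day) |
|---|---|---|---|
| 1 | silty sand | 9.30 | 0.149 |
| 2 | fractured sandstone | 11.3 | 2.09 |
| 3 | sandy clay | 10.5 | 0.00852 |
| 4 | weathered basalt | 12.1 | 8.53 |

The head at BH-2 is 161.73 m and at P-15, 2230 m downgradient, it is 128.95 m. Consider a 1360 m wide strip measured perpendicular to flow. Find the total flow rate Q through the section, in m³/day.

Flow is parallel to layering, so each bed carries its own Darcy discharge and the transmissivities add.
Σ(K_i·b_i) = 0.149×9.30 + 2.09×11.3 + 0.00852×10.5 + 8.53×12.1 = 128.3 m²/day.
Hydraulic gradient i = (161.73 − 128.95) / 2230 = 32.78 / 2230 = 0.01470.
Q = Σ(K_i·b_i) · W · i = 128.3 × 1360 × 0.01470 = 2565 m³/day.

2560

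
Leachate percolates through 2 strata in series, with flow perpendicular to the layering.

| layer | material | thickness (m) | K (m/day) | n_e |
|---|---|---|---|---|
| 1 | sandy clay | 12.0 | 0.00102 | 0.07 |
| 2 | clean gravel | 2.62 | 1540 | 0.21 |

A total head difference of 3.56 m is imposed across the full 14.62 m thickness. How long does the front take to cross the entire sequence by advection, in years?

With flow normal to the layers, continuity requires the same specific discharge q through every layer.
Σ(b_i/K_i) = 12.0/0.00102 + 2.62/1540 = 11765 d.
q = Δh / Σ(b_i/K_i) = 3.56 / 11765 = 0.0003026 m/day.
In each layer the seepage velocity is v_i = q/n_i, so the layer transit time is t_i = b_i·n_i / q:
  layer 1 (sandy clay): t_1 = 12.0 × 0.07 / 0.0003026 = 2776 d
  layer 2 (clean gravel): t_2 = 2.62 × 0.21 / 0.0003026 = 1818 d
Total t = Σ t_i = 4594 days = 12.58 years.

12.6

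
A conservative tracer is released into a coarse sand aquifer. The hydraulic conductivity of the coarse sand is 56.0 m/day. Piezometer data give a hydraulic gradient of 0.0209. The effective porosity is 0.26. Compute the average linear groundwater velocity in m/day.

Hydraulic gradient i = 0.0209.
Darcy flux q = K · i = 56.00 × 0.02090 = 1.170 m/day.
Seepage velocity v = q / n_e = 1.170 / 0.26 = 4.502 m/day.

4.50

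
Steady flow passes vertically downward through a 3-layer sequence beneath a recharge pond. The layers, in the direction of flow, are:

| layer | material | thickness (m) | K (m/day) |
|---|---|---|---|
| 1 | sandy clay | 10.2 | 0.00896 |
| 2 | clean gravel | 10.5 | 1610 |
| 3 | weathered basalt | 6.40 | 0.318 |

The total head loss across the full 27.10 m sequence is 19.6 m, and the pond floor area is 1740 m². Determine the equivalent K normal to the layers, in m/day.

0.0234

Flow is perpendicular to layering, so the layers act in series and the equivalent K is the thickness-weighted harmonic mean.
Total thickness L = 10.2 + 10.5 + 6.40 = 27.10 m.
Σ(b_i/K_i) = 10.2/0.00896 + 10.5/1610 + 6.40/0.318 = 1159 d.
K_eq = L / Σ(b_i/K_i) = 27.10 / 1159 = 0.02339 m/day.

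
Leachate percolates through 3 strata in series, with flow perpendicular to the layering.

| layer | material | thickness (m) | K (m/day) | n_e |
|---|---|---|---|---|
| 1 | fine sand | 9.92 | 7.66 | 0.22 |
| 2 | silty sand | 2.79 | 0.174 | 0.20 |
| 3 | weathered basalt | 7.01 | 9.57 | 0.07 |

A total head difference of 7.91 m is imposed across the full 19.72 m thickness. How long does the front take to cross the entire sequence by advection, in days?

7.38

With flow normal to the layers, continuity requires the same specific discharge q through every layer.
Σ(b_i/K_i) = 9.92/7.66 + 2.79/0.174 + 7.01/9.57 = 18.06 d.
q = Δh / Σ(b_i/K_i) = 7.91 / 18.06 = 0.4379 m/day.
In each layer the seepage velocity is v_i = q/n_i, so the layer transit time is t_i = b_i·n_i / q:
  layer 1 (fine sand): t_1 = 9.92 × 0.22 / 0.4379 = 4.983 d
  layer 2 (silty sand): t_2 = 2.79 × 0.20 / 0.4379 = 1.274 d
  layer 3 (weathered basalt): t_3 = 7.01 × 0.07 / 0.4379 = 1.120 d
Total t = Σ t_i = 7.378 days.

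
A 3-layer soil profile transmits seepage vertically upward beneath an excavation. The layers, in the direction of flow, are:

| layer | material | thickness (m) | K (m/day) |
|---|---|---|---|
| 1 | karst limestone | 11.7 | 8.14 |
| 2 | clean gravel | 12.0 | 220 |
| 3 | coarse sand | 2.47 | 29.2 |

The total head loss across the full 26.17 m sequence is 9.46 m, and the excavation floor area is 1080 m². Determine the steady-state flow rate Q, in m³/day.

6480

Flow is perpendicular to layering, so the layers act in series and the equivalent K is the thickness-weighted harmonic mean.
Total thickness L = 11.7 + 12.0 + 2.47 = 26.17 m.
Σ(b_i/K_i) = 11.7/8.14 + 12.0/220 + 2.47/29.2 = 1.576 d.
K_eq = L / Σ(b_i/K_i) = 26.17 / 1.576 = 16.60 m/day.
Q = K_eq · A · (Δh/L) = 16.60 × 1080 × (9.46/26.17) = 6481 m³/day.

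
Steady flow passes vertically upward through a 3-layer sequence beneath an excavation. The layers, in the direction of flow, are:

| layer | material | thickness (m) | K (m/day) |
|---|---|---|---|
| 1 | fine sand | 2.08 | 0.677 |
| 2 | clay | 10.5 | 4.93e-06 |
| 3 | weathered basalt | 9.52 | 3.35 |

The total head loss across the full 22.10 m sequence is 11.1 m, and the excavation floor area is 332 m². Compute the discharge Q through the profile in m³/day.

0.00173

Flow is perpendicular to layering, so the layers act in series and the equivalent K is the thickness-weighted harmonic mean.
Total thickness L = 2.08 + 10.5 + 9.52 = 22.10 m.
Σ(b_i/K_i) = 2.08/0.677 + 10.5/4.93e-06 + 9.52/3.35 = 2.130e+06 d.
K_eq = L / Σ(b_i/K_i) = 22.10 / 2.130e+06 = 1.038e-05 m/day.
Q = K_eq · A · (Δh/L) = 1.038e-05 × 332 × (11.1/22.10) = 0.001730 m³/day.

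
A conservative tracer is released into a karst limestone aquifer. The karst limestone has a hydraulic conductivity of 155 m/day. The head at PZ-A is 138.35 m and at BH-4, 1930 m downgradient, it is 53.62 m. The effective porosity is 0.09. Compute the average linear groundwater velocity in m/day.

Hydraulic gradient i = (138.35 − 53.62) / 1930 = 84.73 / 1930 = 0.04390.
Darcy flux q = K · i = 155.0 × 0.04390 = 6.805 m/day.
Seepage velocity v = q / n_e = 6.805 / 0.09 = 75.61 m/day.

75.6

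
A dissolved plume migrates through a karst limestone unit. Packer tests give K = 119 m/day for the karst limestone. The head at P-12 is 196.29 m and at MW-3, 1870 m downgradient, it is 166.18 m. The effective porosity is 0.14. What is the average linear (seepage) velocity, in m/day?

Hydraulic gradient i = (196.29 − 166.18) / 1870 = 30.11 / 1870 = 0.01610.
Darcy flux q = K · i = 119.0 × 0.01610 = 1.916 m/day.
Seepage velocity v = q / n_e = 1.916 / 0.14 = 13.69 m/day.

13.7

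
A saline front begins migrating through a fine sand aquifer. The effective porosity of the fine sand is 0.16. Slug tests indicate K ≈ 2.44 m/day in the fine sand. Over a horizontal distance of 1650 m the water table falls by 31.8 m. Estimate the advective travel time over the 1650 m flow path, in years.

Hydraulic gradient i = Δh / L = 31.8 / 1650 = 0.01927.
Darcy flux q = K · i = 2.440 × 0.01927 = 0.04703 m/day.
Seepage velocity v = q / n_e = 0.04703 / 0.16 = 0.2939 m/day.
Travel time t = L / v = 1650 / 0.2939 = 5614 days = 15.37 years.

15.4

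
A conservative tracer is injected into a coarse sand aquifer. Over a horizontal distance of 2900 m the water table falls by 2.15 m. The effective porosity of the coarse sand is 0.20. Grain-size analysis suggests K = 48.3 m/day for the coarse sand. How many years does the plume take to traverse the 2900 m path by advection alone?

Hydraulic gradient i = Δh / L = 2.15 / 2900 = 0.0007414.
Darcy flux q = K · i = 48.30 × 0.0007414 = 0.03581 m/day.
Seepage velocity v = q / n_e = 0.03581 / 0.20 = 0.1790 m/day.
Travel time t = L / v = 2900 / 0.1790 = 16197 days = 44.35 years.

44.3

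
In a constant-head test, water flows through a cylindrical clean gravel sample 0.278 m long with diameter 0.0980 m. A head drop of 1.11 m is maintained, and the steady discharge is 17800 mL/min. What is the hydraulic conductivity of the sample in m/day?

851

Cross-sectional area A = π·(d/2)² = π × (0.0980/2)² = 0.007543 m².
Convert discharge: 17800 mL/min = 0.0002967 m³/s.
Darcy's law rearranged: K = Q·L / (A·Δh) = 0.0002967 × 0.278 / (0.007543 × 1.11) = 0.009850 m/s = 851.1 m/day.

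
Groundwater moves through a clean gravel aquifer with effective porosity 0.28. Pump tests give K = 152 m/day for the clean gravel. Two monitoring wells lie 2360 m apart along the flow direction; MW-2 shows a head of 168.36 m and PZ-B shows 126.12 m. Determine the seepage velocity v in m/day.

9.72

Hydraulic gradient i = (168.36 − 126.12) / 2360 = 42.24 / 2360 = 0.01790.
Darcy flux q = K · i = 152.0 × 0.01790 = 2.721 m/day.
Seepage velocity v = q / n_e = 2.721 / 0.28 = 9.716 m/day.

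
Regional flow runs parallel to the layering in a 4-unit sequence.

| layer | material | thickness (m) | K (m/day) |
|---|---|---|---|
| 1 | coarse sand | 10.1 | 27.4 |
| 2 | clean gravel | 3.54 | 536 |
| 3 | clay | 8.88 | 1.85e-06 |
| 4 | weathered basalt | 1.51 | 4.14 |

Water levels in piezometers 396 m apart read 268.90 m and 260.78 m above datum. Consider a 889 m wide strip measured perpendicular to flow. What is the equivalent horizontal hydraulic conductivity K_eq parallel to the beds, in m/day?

Flow is parallel to layering, so each bed carries its own Darcy discharge and the transmissivities add.
Σ(K_i·b_i) = 27.4×10.1 + 536×3.54 + 1.85e-06×8.88 + 4.14×1.51 = 2180 m²/day.
Total thickness b = 24.03 m, so K_eq = Σ(K_i·b_i)/b = 90.74 m/day.

90.7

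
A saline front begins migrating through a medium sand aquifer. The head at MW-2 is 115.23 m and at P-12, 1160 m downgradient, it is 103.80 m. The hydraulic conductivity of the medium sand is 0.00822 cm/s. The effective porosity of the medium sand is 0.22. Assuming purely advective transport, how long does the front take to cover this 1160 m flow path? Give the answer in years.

Convert K: 0.00822 cm/s × 864 = 7.102 m/day.
Hydraulic gradient i = (115.23 − 103.80) / 1160 = 11.43 / 1160 = 0.009853.
Darcy flux q = K · i = 7.102 × 0.009853 = 0.06998 m/day.
Seepage velocity v = q / n_e = 0.06998 / 0.22 = 0.3181 m/day.
Travel time t = L / v = 1160 / 0.3181 = 3647 days = 9.984 years.

9.98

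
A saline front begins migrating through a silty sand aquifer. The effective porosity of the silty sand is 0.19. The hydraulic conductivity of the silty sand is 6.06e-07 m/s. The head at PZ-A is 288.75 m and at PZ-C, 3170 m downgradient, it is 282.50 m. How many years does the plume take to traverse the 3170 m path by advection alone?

16000

Convert K: 6.06e-07 m/s × 86400 = 0.05236 m/day.
Hydraulic gradient i = (288.75 − 282.50) / 3170 = 6.25 / 3170 = 0.001972.
Darcy flux q = K · i = 0.05236 × 0.001972 = 0.0001032 m/day.
Seepage velocity v = q / n_e = 0.0001032 / 0.19 = 0.0005433 m/day.
Travel time t = L / v = 3170 / 0.0005433 = 5.835e+06 days = 15974 years.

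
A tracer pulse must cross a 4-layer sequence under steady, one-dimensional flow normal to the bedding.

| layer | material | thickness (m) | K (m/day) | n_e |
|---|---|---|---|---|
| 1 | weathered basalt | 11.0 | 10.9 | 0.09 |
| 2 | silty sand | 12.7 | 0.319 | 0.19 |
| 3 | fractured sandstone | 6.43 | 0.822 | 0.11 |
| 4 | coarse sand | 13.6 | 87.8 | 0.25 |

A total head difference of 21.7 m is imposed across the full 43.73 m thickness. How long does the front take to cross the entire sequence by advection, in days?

16.9

With flow normal to the layers, continuity requires the same specific discharge q through every layer.
Σ(b_i/K_i) = 11.0/10.9 + 12.7/0.319 + 6.43/0.822 + 13.6/87.8 = 48.80 d.
q = Δh / Σ(b_i/K_i) = 21.7 / 48.80 = 0.4447 m/day.
In each layer the seepage velocity is v_i = q/n_i, so the layer transit time is t_i = b_i·n_i / q:
  layer 1 (weathered basalt): t_1 = 11.0 × 0.09 / 0.4447 = 2.226 d
  layer 2 (silty sand): t_2 = 12.7 × 0.19 / 0.4447 = 5.426 d
  layer 3 (fractured sandstone): t_3 = 6.43 × 0.11 / 0.4447 = 1.591 d
  layer 4 (coarse sand): t_4 = 13.6 × 0.25 / 0.4447 = 7.646 d
Total t = Σ t_i = 16.89 days.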